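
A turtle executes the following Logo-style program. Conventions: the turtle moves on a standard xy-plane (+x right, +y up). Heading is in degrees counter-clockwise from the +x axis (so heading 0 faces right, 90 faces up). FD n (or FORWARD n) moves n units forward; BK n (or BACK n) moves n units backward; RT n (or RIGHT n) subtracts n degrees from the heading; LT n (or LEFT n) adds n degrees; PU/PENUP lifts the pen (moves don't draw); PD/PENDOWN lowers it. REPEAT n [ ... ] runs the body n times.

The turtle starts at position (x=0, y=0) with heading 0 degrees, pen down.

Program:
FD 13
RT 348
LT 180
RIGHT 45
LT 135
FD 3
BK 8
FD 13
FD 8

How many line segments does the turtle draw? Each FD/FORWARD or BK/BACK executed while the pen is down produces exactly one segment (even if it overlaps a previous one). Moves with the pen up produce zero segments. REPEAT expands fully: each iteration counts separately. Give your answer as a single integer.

Answer: 5

Derivation:
Executing turtle program step by step:
Start: pos=(0,0), heading=0, pen down
FD 13: (0,0) -> (13,0) [heading=0, draw]
RT 348: heading 0 -> 12
LT 180: heading 12 -> 192
RT 45: heading 192 -> 147
LT 135: heading 147 -> 282
FD 3: (13,0) -> (13.624,-2.934) [heading=282, draw]
BK 8: (13.624,-2.934) -> (11.96,4.891) [heading=282, draw]
FD 13: (11.96,4.891) -> (14.663,-7.825) [heading=282, draw]
FD 8: (14.663,-7.825) -> (16.327,-15.65) [heading=282, draw]
Final: pos=(16.327,-15.65), heading=282, 5 segment(s) drawn
Segments drawn: 5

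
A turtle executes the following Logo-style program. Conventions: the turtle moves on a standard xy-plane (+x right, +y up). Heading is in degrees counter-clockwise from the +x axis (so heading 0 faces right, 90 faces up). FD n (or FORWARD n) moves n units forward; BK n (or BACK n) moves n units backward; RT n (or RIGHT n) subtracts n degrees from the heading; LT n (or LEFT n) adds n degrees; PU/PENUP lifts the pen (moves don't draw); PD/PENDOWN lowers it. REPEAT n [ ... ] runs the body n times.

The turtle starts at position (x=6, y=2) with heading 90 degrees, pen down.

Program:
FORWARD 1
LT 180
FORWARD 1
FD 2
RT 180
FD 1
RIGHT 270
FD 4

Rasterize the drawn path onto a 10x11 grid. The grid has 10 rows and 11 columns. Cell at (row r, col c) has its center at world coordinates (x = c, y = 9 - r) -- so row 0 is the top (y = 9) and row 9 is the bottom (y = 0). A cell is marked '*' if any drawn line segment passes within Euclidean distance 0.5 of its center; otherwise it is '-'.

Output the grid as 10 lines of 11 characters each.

Segment 0: (6,2) -> (6,3)
Segment 1: (6,3) -> (6,2)
Segment 2: (6,2) -> (6,0)
Segment 3: (6,0) -> (6,1)
Segment 4: (6,1) -> (2,1)

Answer: -----------
-----------
-----------
-----------
-----------
-----------
------*----
------*----
--*****----
------*----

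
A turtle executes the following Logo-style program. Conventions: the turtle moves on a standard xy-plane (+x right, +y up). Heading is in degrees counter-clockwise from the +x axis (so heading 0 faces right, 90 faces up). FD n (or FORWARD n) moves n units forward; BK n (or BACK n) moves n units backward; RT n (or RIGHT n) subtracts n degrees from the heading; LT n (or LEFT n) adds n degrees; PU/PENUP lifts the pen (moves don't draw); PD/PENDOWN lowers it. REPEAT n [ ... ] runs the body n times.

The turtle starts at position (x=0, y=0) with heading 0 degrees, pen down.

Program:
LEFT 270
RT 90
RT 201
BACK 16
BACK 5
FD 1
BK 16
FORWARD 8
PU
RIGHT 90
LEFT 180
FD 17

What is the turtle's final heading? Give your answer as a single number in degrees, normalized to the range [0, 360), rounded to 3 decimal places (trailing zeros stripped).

Executing turtle program step by step:
Start: pos=(0,0), heading=0, pen down
LT 270: heading 0 -> 270
RT 90: heading 270 -> 180
RT 201: heading 180 -> 339
BK 16: (0,0) -> (-14.937,5.734) [heading=339, draw]
BK 5: (-14.937,5.734) -> (-19.605,7.526) [heading=339, draw]
FD 1: (-19.605,7.526) -> (-18.672,7.167) [heading=339, draw]
BK 16: (-18.672,7.167) -> (-33.609,12.901) [heading=339, draw]
FD 8: (-33.609,12.901) -> (-26.14,10.034) [heading=339, draw]
PU: pen up
RT 90: heading 339 -> 249
LT 180: heading 249 -> 69
FD 17: (-26.14,10.034) -> (-20.048,25.905) [heading=69, move]
Final: pos=(-20.048,25.905), heading=69, 5 segment(s) drawn

Answer: 69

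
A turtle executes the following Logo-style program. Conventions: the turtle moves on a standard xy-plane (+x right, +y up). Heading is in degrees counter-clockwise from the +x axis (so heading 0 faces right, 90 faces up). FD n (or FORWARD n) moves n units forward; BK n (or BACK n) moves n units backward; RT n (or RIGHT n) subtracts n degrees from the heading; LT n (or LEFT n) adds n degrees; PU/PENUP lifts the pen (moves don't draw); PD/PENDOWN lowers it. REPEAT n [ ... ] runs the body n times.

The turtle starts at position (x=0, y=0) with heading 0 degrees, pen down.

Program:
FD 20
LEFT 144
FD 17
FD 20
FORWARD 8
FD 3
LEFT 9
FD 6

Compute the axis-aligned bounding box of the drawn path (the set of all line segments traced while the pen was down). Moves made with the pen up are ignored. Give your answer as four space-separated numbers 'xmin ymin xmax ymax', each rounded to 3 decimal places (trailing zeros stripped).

Answer: -24.179 0 20 30.938

Derivation:
Executing turtle program step by step:
Start: pos=(0,0), heading=0, pen down
FD 20: (0,0) -> (20,0) [heading=0, draw]
LT 144: heading 0 -> 144
FD 17: (20,0) -> (6.247,9.992) [heading=144, draw]
FD 20: (6.247,9.992) -> (-9.934,21.748) [heading=144, draw]
FD 8: (-9.934,21.748) -> (-16.406,26.45) [heading=144, draw]
FD 3: (-16.406,26.45) -> (-18.833,28.214) [heading=144, draw]
LT 9: heading 144 -> 153
FD 6: (-18.833,28.214) -> (-24.179,30.938) [heading=153, draw]
Final: pos=(-24.179,30.938), heading=153, 6 segment(s) drawn

Segment endpoints: x in {-24.179, -18.833, -16.406, -9.934, 0, 6.247, 20}, y in {0, 9.992, 21.748, 26.45, 28.214, 30.938}
xmin=-24.179, ymin=0, xmax=20, ymax=30.938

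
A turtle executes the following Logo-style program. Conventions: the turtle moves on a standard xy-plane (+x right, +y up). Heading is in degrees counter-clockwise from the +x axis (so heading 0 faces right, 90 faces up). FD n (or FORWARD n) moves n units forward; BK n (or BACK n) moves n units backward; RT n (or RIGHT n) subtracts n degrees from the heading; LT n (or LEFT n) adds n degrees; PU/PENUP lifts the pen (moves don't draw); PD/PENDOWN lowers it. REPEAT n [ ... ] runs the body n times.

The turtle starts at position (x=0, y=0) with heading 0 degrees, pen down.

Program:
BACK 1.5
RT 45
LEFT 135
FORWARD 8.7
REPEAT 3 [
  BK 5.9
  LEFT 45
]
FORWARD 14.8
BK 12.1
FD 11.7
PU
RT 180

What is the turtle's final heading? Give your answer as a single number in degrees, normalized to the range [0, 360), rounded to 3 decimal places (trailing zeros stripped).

Executing turtle program step by step:
Start: pos=(0,0), heading=0, pen down
BK 1.5: (0,0) -> (-1.5,0) [heading=0, draw]
RT 45: heading 0 -> 315
LT 135: heading 315 -> 90
FD 8.7: (-1.5,0) -> (-1.5,8.7) [heading=90, draw]
REPEAT 3 [
  -- iteration 1/3 --
  BK 5.9: (-1.5,8.7) -> (-1.5,2.8) [heading=90, draw]
  LT 45: heading 90 -> 135
  -- iteration 2/3 --
  BK 5.9: (-1.5,2.8) -> (2.672,-1.372) [heading=135, draw]
  LT 45: heading 135 -> 180
  -- iteration 3/3 --
  BK 5.9: (2.672,-1.372) -> (8.572,-1.372) [heading=180, draw]
  LT 45: heading 180 -> 225
]
FD 14.8: (8.572,-1.372) -> (-1.893,-11.837) [heading=225, draw]
BK 12.1: (-1.893,-11.837) -> (6.663,-3.281) [heading=225, draw]
FD 11.7: (6.663,-3.281) -> (-1.61,-11.554) [heading=225, draw]
PU: pen up
RT 180: heading 225 -> 45
Final: pos=(-1.61,-11.554), heading=45, 8 segment(s) drawn

Answer: 45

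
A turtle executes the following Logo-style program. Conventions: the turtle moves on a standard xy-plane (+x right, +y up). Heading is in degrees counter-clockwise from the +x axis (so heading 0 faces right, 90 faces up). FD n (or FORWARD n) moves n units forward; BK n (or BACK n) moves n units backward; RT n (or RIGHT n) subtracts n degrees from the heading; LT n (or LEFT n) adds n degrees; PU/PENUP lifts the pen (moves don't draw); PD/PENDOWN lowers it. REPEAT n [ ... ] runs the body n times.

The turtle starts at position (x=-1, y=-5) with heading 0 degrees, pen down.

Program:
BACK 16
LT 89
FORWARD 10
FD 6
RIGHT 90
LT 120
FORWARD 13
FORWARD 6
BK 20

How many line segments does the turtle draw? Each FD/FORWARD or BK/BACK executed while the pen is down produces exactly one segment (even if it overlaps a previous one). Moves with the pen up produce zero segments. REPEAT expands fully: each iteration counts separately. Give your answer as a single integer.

Answer: 6

Derivation:
Executing turtle program step by step:
Start: pos=(-1,-5), heading=0, pen down
BK 16: (-1,-5) -> (-17,-5) [heading=0, draw]
LT 89: heading 0 -> 89
FD 10: (-17,-5) -> (-16.825,4.998) [heading=89, draw]
FD 6: (-16.825,4.998) -> (-16.721,10.998) [heading=89, draw]
RT 90: heading 89 -> 359
LT 120: heading 359 -> 119
FD 13: (-16.721,10.998) -> (-23.023,22.368) [heading=119, draw]
FD 6: (-23.023,22.368) -> (-25.932,27.615) [heading=119, draw]
BK 20: (-25.932,27.615) -> (-16.236,10.123) [heading=119, draw]
Final: pos=(-16.236,10.123), heading=119, 6 segment(s) drawn
Segments drawn: 6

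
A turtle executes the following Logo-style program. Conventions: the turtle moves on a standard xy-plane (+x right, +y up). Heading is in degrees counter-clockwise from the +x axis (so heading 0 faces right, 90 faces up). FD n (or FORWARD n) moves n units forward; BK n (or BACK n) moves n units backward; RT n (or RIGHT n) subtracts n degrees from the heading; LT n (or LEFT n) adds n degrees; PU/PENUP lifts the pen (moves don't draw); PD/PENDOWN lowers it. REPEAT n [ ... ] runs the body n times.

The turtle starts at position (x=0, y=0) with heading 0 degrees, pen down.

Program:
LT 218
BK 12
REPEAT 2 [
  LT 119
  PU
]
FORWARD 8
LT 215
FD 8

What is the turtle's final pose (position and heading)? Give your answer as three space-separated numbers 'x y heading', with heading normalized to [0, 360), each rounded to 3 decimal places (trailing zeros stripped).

Answer: 13.868 9.306 311

Derivation:
Executing turtle program step by step:
Start: pos=(0,0), heading=0, pen down
LT 218: heading 0 -> 218
BK 12: (0,0) -> (9.456,7.388) [heading=218, draw]
REPEAT 2 [
  -- iteration 1/2 --
  LT 119: heading 218 -> 337
  PU: pen up
  -- iteration 2/2 --
  LT 119: heading 337 -> 96
  PU: pen up
]
FD 8: (9.456,7.388) -> (8.62,15.344) [heading=96, move]
LT 215: heading 96 -> 311
FD 8: (8.62,15.344) -> (13.868,9.306) [heading=311, move]
Final: pos=(13.868,9.306), heading=311, 1 segment(s) drawn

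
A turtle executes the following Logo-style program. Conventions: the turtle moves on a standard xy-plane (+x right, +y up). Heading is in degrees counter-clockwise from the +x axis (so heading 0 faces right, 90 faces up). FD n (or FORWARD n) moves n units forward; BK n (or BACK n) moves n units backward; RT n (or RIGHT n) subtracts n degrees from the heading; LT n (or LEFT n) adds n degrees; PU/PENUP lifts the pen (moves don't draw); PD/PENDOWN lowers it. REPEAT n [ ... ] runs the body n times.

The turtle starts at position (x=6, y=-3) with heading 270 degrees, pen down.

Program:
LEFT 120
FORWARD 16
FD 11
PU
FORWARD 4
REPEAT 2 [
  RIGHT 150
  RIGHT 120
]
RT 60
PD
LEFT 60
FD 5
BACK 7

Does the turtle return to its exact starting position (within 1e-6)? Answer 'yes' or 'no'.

Executing turtle program step by step:
Start: pos=(6,-3), heading=270, pen down
LT 120: heading 270 -> 30
FD 16: (6,-3) -> (19.856,5) [heading=30, draw]
FD 11: (19.856,5) -> (29.383,10.5) [heading=30, draw]
PU: pen up
FD 4: (29.383,10.5) -> (32.847,12.5) [heading=30, move]
REPEAT 2 [
  -- iteration 1/2 --
  RT 150: heading 30 -> 240
  RT 120: heading 240 -> 120
  -- iteration 2/2 --
  RT 150: heading 120 -> 330
  RT 120: heading 330 -> 210
]
RT 60: heading 210 -> 150
PD: pen down
LT 60: heading 150 -> 210
FD 5: (32.847,12.5) -> (28.517,10) [heading=210, draw]
BK 7: (28.517,10) -> (34.579,13.5) [heading=210, draw]
Final: pos=(34.579,13.5), heading=210, 4 segment(s) drawn

Start position: (6, -3)
Final position: (34.579, 13.5)
Distance = 33; >= 1e-6 -> NOT closed

Answer: no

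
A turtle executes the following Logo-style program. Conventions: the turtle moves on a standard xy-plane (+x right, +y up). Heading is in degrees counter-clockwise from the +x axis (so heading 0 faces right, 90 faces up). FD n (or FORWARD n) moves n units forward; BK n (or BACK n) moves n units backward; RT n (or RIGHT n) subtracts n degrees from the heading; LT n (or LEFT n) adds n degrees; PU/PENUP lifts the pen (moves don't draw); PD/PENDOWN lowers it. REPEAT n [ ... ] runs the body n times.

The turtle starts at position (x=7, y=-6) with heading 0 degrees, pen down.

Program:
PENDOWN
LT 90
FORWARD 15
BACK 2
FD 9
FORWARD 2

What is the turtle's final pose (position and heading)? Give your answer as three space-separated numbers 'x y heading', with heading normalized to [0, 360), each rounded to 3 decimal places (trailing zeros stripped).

Answer: 7 18 90

Derivation:
Executing turtle program step by step:
Start: pos=(7,-6), heading=0, pen down
PD: pen down
LT 90: heading 0 -> 90
FD 15: (7,-6) -> (7,9) [heading=90, draw]
BK 2: (7,9) -> (7,7) [heading=90, draw]
FD 9: (7,7) -> (7,16) [heading=90, draw]
FD 2: (7,16) -> (7,18) [heading=90, draw]
Final: pos=(7,18), heading=90, 4 segment(s) drawn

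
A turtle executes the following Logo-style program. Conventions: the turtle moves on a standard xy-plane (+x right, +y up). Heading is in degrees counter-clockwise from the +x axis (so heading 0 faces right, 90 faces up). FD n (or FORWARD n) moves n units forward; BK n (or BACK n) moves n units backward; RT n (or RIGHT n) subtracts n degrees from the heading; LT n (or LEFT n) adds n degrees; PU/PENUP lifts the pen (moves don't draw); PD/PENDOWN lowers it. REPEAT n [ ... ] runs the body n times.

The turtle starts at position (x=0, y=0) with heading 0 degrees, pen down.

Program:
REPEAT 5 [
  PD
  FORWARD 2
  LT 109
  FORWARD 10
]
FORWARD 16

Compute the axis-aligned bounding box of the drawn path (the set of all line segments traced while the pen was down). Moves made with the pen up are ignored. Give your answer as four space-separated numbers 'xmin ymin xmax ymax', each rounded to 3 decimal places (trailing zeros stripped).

Answer: -24.297 -2.577 2 11.346

Derivation:
Executing turtle program step by step:
Start: pos=(0,0), heading=0, pen down
REPEAT 5 [
  -- iteration 1/5 --
  PD: pen down
  FD 2: (0,0) -> (2,0) [heading=0, draw]
  LT 109: heading 0 -> 109
  FD 10: (2,0) -> (-1.256,9.455) [heading=109, draw]
  -- iteration 2/5 --
  PD: pen down
  FD 2: (-1.256,9.455) -> (-1.907,11.346) [heading=109, draw]
  LT 109: heading 109 -> 218
  FD 10: (-1.907,11.346) -> (-9.787,5.19) [heading=218, draw]
  -- iteration 3/5 --
  PD: pen down
  FD 2: (-9.787,5.19) -> (-11.363,3.958) [heading=218, draw]
  LT 109: heading 218 -> 327
  FD 10: (-11.363,3.958) -> (-2.976,-1.488) [heading=327, draw]
  -- iteration 4/5 --
  PD: pen down
  FD 2: (-2.976,-1.488) -> (-1.299,-2.577) [heading=327, draw]
  LT 109: heading 327 -> 76
  FD 10: (-1.299,-2.577) -> (1.12,7.126) [heading=76, draw]
  -- iteration 5/5 --
  PD: pen down
  FD 2: (1.12,7.126) -> (1.604,9.066) [heading=76, draw]
  LT 109: heading 76 -> 185
  FD 10: (1.604,9.066) -> (-8.358,8.195) [heading=185, draw]
]
FD 16: (-8.358,8.195) -> (-24.297,6.8) [heading=185, draw]
Final: pos=(-24.297,6.8), heading=185, 11 segment(s) drawn

Segment endpoints: x in {-24.297, -11.363, -9.787, -8.358, -2.976, -1.907, -1.299, -1.256, 0, 1.12, 1.604, 2}, y in {-2.577, -1.488, 0, 3.958, 5.19, 6.8, 7.126, 8.195, 9.066, 9.455, 11.346}
xmin=-24.297, ymin=-2.577, xmax=2, ymax=11.346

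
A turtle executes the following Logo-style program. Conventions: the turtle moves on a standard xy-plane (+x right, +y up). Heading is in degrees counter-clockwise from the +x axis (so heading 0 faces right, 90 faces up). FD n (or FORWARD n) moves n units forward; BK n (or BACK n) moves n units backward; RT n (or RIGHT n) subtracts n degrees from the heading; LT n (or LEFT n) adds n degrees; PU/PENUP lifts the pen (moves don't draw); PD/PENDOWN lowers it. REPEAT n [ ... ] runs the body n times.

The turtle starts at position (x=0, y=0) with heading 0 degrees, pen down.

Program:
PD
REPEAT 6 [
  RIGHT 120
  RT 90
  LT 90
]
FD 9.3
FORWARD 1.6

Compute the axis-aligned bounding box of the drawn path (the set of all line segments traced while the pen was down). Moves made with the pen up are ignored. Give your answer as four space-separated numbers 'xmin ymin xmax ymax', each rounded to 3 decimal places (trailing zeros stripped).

Executing turtle program step by step:
Start: pos=(0,0), heading=0, pen down
PD: pen down
REPEAT 6 [
  -- iteration 1/6 --
  RT 120: heading 0 -> 240
  RT 90: heading 240 -> 150
  LT 90: heading 150 -> 240
  -- iteration 2/6 --
  RT 120: heading 240 -> 120
  RT 90: heading 120 -> 30
  LT 90: heading 30 -> 120
  -- iteration 3/6 --
  RT 120: heading 120 -> 0
  RT 90: heading 0 -> 270
  LT 90: heading 270 -> 0
  -- iteration 4/6 --
  RT 120: heading 0 -> 240
  RT 90: heading 240 -> 150
  LT 90: heading 150 -> 240
  -- iteration 5/6 --
  RT 120: heading 240 -> 120
  RT 90: heading 120 -> 30
  LT 90: heading 30 -> 120
  -- iteration 6/6 --
  RT 120: heading 120 -> 0
  RT 90: heading 0 -> 270
  LT 90: heading 270 -> 0
]
FD 9.3: (0,0) -> (9.3,0) [heading=0, draw]
FD 1.6: (9.3,0) -> (10.9,0) [heading=0, draw]
Final: pos=(10.9,0), heading=0, 2 segment(s) drawn

Segment endpoints: x in {0, 9.3, 10.9}, y in {0, 0, 0}
xmin=0, ymin=0, xmax=10.9, ymax=0

Answer: 0 0 10.9 0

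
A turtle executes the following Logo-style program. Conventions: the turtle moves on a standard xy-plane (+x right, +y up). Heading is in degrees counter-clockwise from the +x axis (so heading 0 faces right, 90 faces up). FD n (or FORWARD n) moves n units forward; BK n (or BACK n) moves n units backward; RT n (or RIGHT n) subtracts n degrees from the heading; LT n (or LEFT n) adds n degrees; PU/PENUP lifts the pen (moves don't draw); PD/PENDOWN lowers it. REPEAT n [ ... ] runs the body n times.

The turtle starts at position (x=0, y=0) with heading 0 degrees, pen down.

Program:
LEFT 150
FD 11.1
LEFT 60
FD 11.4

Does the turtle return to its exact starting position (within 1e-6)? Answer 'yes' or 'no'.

Executing turtle program step by step:
Start: pos=(0,0), heading=0, pen down
LT 150: heading 0 -> 150
FD 11.1: (0,0) -> (-9.613,5.55) [heading=150, draw]
LT 60: heading 150 -> 210
FD 11.4: (-9.613,5.55) -> (-19.486,-0.15) [heading=210, draw]
Final: pos=(-19.486,-0.15), heading=210, 2 segment(s) drawn

Start position: (0, 0)
Final position: (-19.486, -0.15)
Distance = 19.486; >= 1e-6 -> NOT closed

Answer: no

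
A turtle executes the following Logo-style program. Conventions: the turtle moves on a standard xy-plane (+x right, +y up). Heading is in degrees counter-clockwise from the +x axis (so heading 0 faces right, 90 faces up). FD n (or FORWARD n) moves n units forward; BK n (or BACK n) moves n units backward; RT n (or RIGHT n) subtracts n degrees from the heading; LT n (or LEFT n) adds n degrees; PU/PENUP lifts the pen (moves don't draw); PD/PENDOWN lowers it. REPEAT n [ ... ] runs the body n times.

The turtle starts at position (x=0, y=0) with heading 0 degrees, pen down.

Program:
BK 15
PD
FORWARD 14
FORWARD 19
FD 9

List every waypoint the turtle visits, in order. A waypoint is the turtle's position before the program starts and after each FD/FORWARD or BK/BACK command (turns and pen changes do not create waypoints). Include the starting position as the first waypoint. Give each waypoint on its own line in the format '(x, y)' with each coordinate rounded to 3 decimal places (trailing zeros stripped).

Answer: (0, 0)
(-15, 0)
(-1, 0)
(18, 0)
(27, 0)

Derivation:
Executing turtle program step by step:
Start: pos=(0,0), heading=0, pen down
BK 15: (0,0) -> (-15,0) [heading=0, draw]
PD: pen down
FD 14: (-15,0) -> (-1,0) [heading=0, draw]
FD 19: (-1,0) -> (18,0) [heading=0, draw]
FD 9: (18,0) -> (27,0) [heading=0, draw]
Final: pos=(27,0), heading=0, 4 segment(s) drawn
Waypoints (5 total):
(0, 0)
(-15, 0)
(-1, 0)
(18, 0)
(27, 0)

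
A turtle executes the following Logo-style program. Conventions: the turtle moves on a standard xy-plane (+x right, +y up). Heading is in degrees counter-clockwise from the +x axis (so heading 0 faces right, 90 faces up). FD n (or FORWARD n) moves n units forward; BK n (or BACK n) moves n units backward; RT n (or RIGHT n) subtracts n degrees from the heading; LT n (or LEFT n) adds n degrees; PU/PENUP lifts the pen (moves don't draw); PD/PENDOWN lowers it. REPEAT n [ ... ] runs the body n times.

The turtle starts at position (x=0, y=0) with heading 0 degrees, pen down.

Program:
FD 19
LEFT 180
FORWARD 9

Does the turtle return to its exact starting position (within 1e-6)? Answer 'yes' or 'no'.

Executing turtle program step by step:
Start: pos=(0,0), heading=0, pen down
FD 19: (0,0) -> (19,0) [heading=0, draw]
LT 180: heading 0 -> 180
FD 9: (19,0) -> (10,0) [heading=180, draw]
Final: pos=(10,0), heading=180, 2 segment(s) drawn

Start position: (0, 0)
Final position: (10, 0)
Distance = 10; >= 1e-6 -> NOT closed

Answer: no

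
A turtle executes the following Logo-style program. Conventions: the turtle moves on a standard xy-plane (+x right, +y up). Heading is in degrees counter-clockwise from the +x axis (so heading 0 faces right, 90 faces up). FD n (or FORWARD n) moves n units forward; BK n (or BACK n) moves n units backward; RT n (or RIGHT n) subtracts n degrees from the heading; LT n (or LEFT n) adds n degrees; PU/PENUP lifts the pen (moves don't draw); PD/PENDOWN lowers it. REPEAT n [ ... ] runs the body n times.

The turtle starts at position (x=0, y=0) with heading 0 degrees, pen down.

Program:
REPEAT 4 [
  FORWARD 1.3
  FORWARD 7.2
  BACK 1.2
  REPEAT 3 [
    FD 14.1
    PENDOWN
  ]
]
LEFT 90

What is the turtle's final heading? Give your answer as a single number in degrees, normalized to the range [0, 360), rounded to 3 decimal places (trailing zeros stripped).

Answer: 90

Derivation:
Executing turtle program step by step:
Start: pos=(0,0), heading=0, pen down
REPEAT 4 [
  -- iteration 1/4 --
  FD 1.3: (0,0) -> (1.3,0) [heading=0, draw]
  FD 7.2: (1.3,0) -> (8.5,0) [heading=0, draw]
  BK 1.2: (8.5,0) -> (7.3,0) [heading=0, draw]
  REPEAT 3 [
    -- iteration 1/3 --
    FD 14.1: (7.3,0) -> (21.4,0) [heading=0, draw]
    PD: pen down
    -- iteration 2/3 --
    FD 14.1: (21.4,0) -> (35.5,0) [heading=0, draw]
    PD: pen down
    -- iteration 3/3 --
    FD 14.1: (35.5,0) -> (49.6,0) [heading=0, draw]
    PD: pen down
  ]
  -- iteration 2/4 --
  FD 1.3: (49.6,0) -> (50.9,0) [heading=0, draw]
  FD 7.2: (50.9,0) -> (58.1,0) [heading=0, draw]
  BK 1.2: (58.1,0) -> (56.9,0) [heading=0, draw]
  REPEAT 3 [
    -- iteration 1/3 --
    FD 14.1: (56.9,0) -> (71,0) [heading=0, draw]
    PD: pen down
    -- iteration 2/3 --
    FD 14.1: (71,0) -> (85.1,0) [heading=0, draw]
    PD: pen down
    -- iteration 3/3 --
    FD 14.1: (85.1,0) -> (99.2,0) [heading=0, draw]
    PD: pen down
  ]
  -- iteration 3/4 --
  FD 1.3: (99.2,0) -> (100.5,0) [heading=0, draw]
  FD 7.2: (100.5,0) -> (107.7,0) [heading=0, draw]
  BK 1.2: (107.7,0) -> (106.5,0) [heading=0, draw]
  REPEAT 3 [
    -- iteration 1/3 --
    FD 14.1: (106.5,0) -> (120.6,0) [heading=0, draw]
    PD: pen down
    -- iteration 2/3 --
    FD 14.1: (120.6,0) -> (134.7,0) [heading=0, draw]
    PD: pen down
    -- iteration 3/3 --
    FD 14.1: (134.7,0) -> (148.8,0) [heading=0, draw]
    PD: pen down
  ]
  -- iteration 4/4 --
  FD 1.3: (148.8,0) -> (150.1,0) [heading=0, draw]
  FD 7.2: (150.1,0) -> (157.3,0) [heading=0, draw]
  BK 1.2: (157.3,0) -> (156.1,0) [heading=0, draw]
  REPEAT 3 [
    -- iteration 1/3 --
    FD 14.1: (156.1,0) -> (170.2,0) [heading=0, draw]
    PD: pen down
    -- iteration 2/3 --
    FD 14.1: (170.2,0) -> (184.3,0) [heading=0, draw]
    PD: pen down
    -- iteration 3/3 --
    FD 14.1: (184.3,0) -> (198.4,0) [heading=0, draw]
    PD: pen down
  ]
]
LT 90: heading 0 -> 90
Final: pos=(198.4,0), heading=90, 24 segment(s) drawn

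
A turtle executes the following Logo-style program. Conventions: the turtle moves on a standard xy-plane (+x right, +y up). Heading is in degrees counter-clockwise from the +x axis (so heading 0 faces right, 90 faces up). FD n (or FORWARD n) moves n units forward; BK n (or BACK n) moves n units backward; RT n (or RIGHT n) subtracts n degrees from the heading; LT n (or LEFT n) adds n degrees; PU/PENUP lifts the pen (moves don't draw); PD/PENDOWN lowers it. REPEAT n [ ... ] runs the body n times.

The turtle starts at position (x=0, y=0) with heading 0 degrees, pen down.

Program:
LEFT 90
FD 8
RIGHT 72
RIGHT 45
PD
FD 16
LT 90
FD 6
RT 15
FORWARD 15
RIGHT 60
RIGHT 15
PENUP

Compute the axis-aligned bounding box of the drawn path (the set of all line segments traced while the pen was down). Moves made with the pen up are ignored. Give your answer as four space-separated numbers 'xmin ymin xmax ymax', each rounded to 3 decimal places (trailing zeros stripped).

Executing turtle program step by step:
Start: pos=(0,0), heading=0, pen down
LT 90: heading 0 -> 90
FD 8: (0,0) -> (0,8) [heading=90, draw]
RT 72: heading 90 -> 18
RT 45: heading 18 -> 333
PD: pen down
FD 16: (0,8) -> (14.256,0.736) [heading=333, draw]
LT 90: heading 333 -> 63
FD 6: (14.256,0.736) -> (16.98,6.082) [heading=63, draw]
RT 15: heading 63 -> 48
FD 15: (16.98,6.082) -> (27.017,17.229) [heading=48, draw]
RT 60: heading 48 -> 348
RT 15: heading 348 -> 333
PU: pen up
Final: pos=(27.017,17.229), heading=333, 4 segment(s) drawn

Segment endpoints: x in {0, 0, 14.256, 16.98, 27.017}, y in {0, 0.736, 6.082, 8, 17.229}
xmin=0, ymin=0, xmax=27.017, ymax=17.229

Answer: 0 0 27.017 17.229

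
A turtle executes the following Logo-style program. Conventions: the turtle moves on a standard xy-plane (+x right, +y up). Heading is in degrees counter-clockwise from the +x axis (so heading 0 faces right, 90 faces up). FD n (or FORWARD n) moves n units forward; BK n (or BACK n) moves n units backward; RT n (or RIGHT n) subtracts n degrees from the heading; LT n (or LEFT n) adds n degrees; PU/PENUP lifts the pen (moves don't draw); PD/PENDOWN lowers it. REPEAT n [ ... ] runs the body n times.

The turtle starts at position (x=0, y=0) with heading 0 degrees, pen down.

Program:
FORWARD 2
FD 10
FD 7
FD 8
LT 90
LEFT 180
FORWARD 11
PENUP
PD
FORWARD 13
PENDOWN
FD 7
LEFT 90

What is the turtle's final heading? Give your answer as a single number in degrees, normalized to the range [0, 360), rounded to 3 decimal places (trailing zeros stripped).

Executing turtle program step by step:
Start: pos=(0,0), heading=0, pen down
FD 2: (0,0) -> (2,0) [heading=0, draw]
FD 10: (2,0) -> (12,0) [heading=0, draw]
FD 7: (12,0) -> (19,0) [heading=0, draw]
FD 8: (19,0) -> (27,0) [heading=0, draw]
LT 90: heading 0 -> 90
LT 180: heading 90 -> 270
FD 11: (27,0) -> (27,-11) [heading=270, draw]
PU: pen up
PD: pen down
FD 13: (27,-11) -> (27,-24) [heading=270, draw]
PD: pen down
FD 7: (27,-24) -> (27,-31) [heading=270, draw]
LT 90: heading 270 -> 0
Final: pos=(27,-31), heading=0, 7 segment(s) drawn

Answer: 0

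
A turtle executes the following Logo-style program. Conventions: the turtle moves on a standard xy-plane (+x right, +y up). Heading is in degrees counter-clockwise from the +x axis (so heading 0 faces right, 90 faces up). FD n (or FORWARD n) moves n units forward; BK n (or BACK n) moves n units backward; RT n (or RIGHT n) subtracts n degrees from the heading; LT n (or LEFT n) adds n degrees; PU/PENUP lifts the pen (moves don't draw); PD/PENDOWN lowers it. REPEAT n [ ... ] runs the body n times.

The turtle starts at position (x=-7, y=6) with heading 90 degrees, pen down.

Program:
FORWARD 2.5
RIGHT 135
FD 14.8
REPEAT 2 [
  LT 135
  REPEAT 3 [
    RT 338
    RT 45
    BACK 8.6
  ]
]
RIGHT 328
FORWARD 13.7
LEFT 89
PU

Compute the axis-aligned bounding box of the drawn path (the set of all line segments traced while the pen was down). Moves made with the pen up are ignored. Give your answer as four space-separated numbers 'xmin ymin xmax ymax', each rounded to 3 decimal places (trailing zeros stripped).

Executing turtle program step by step:
Start: pos=(-7,6), heading=90, pen down
FD 2.5: (-7,6) -> (-7,8.5) [heading=90, draw]
RT 135: heading 90 -> 315
FD 14.8: (-7,8.5) -> (3.465,-1.965) [heading=315, draw]
REPEAT 2 [
  -- iteration 1/2 --
  LT 135: heading 315 -> 90
  REPEAT 3 [
    -- iteration 1/3 --
    RT 338: heading 90 -> 112
    RT 45: heading 112 -> 67
    BK 8.6: (3.465,-1.965) -> (0.105,-9.882) [heading=67, draw]
    -- iteration 2/3 --
    RT 338: heading 67 -> 89
    RT 45: heading 89 -> 44
    BK 8.6: (0.105,-9.882) -> (-6.081,-15.856) [heading=44, draw]
    -- iteration 3/3 --
    RT 338: heading 44 -> 66
    RT 45: heading 66 -> 21
    BK 8.6: (-6.081,-15.856) -> (-14.11,-18.938) [heading=21, draw]
  ]
  -- iteration 2/2 --
  LT 135: heading 21 -> 156
  REPEAT 3 [
    -- iteration 1/3 --
    RT 338: heading 156 -> 178
    RT 45: heading 178 -> 133
    BK 8.6: (-14.11,-18.938) -> (-8.245,-25.227) [heading=133, draw]
    -- iteration 2/3 --
    RT 338: heading 133 -> 155
    RT 45: heading 155 -> 110
    BK 8.6: (-8.245,-25.227) -> (-5.304,-33.309) [heading=110, draw]
    -- iteration 3/3 --
    RT 338: heading 110 -> 132
    RT 45: heading 132 -> 87
    BK 8.6: (-5.304,-33.309) -> (-5.754,-41.897) [heading=87, draw]
  ]
]
RT 328: heading 87 -> 119
FD 13.7: (-5.754,-41.897) -> (-12.396,-29.914) [heading=119, draw]
LT 89: heading 119 -> 208
PU: pen up
Final: pos=(-12.396,-29.914), heading=208, 9 segment(s) drawn

Segment endpoints: x in {-14.11, -12.396, -8.245, -7, -6.081, -5.754, -5.304, 0.105, 3.465}, y in {-41.897, -33.309, -29.914, -25.227, -18.938, -15.856, -9.882, -1.965, 6, 8.5}
xmin=-14.11, ymin=-41.897, xmax=3.465, ymax=8.5

Answer: -14.11 -41.897 3.465 8.5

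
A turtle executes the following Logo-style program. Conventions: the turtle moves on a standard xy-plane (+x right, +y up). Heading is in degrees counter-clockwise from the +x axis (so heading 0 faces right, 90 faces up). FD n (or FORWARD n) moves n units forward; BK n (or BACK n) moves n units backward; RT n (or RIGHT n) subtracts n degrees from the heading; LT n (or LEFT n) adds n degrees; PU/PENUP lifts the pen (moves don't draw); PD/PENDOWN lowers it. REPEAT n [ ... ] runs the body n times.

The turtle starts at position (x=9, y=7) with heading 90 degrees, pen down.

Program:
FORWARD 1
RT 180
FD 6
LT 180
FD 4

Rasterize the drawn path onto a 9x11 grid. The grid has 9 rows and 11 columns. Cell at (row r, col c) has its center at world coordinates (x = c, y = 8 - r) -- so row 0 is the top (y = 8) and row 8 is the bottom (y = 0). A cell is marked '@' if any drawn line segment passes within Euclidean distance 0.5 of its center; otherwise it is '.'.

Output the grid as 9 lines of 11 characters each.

Segment 0: (9,7) -> (9,8)
Segment 1: (9,8) -> (9,2)
Segment 2: (9,2) -> (9,6)

Answer: .........@.
.........@.
.........@.
.........@.
.........@.
.........@.
.........@.
...........
...........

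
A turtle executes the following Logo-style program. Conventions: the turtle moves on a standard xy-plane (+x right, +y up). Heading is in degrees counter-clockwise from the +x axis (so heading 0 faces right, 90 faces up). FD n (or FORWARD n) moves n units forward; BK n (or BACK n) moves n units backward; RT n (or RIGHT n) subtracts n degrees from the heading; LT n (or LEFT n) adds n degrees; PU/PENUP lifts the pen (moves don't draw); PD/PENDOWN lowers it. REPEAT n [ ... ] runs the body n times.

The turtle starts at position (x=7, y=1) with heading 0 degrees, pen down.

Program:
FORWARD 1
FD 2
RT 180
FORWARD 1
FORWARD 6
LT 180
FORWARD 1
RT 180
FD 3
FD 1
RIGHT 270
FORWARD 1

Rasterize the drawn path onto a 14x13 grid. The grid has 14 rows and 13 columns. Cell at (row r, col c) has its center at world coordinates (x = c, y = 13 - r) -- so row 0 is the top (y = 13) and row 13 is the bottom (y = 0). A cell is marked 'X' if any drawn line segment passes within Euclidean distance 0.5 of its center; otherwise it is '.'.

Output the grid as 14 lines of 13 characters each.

Answer: .............
.............
.............
.............
.............
.............
.............
.............
.............
.............
.............
.............
XXXXXXXXXXX..
X............

Derivation:
Segment 0: (7,1) -> (8,1)
Segment 1: (8,1) -> (10,1)
Segment 2: (10,1) -> (9,1)
Segment 3: (9,1) -> (3,1)
Segment 4: (3,1) -> (4,1)
Segment 5: (4,1) -> (1,1)
Segment 6: (1,1) -> (0,1)
Segment 7: (0,1) -> (0,-0)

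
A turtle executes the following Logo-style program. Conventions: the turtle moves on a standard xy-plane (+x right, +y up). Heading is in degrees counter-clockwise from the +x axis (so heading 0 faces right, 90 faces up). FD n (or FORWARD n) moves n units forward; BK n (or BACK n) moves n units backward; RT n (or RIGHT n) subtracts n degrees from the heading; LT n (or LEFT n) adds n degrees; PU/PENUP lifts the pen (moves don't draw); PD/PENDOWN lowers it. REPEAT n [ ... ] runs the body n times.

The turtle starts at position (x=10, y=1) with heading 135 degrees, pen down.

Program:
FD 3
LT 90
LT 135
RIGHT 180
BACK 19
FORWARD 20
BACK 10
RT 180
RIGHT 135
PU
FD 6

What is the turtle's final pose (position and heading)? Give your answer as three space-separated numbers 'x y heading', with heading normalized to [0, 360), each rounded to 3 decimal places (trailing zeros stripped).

Answer: 12.636 -1.121 225

Derivation:
Executing turtle program step by step:
Start: pos=(10,1), heading=135, pen down
FD 3: (10,1) -> (7.879,3.121) [heading=135, draw]
LT 90: heading 135 -> 225
LT 135: heading 225 -> 0
RT 180: heading 0 -> 180
BK 19: (7.879,3.121) -> (26.879,3.121) [heading=180, draw]
FD 20: (26.879,3.121) -> (6.879,3.121) [heading=180, draw]
BK 10: (6.879,3.121) -> (16.879,3.121) [heading=180, draw]
RT 180: heading 180 -> 0
RT 135: heading 0 -> 225
PU: pen up
FD 6: (16.879,3.121) -> (12.636,-1.121) [heading=225, move]
Final: pos=(12.636,-1.121), heading=225, 4 segment(s) drawn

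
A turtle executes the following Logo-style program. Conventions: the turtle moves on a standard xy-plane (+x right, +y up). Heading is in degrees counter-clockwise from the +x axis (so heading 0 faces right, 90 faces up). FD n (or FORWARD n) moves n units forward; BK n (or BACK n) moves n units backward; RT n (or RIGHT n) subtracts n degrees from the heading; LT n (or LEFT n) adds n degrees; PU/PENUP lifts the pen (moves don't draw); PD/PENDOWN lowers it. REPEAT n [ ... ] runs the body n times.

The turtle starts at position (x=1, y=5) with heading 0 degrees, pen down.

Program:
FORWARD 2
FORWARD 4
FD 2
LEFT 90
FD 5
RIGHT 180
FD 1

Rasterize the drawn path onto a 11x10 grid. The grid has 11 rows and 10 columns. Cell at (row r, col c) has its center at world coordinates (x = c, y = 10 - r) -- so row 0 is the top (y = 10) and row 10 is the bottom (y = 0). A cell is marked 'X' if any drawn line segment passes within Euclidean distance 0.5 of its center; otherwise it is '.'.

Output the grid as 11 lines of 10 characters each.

Segment 0: (1,5) -> (3,5)
Segment 1: (3,5) -> (7,5)
Segment 2: (7,5) -> (9,5)
Segment 3: (9,5) -> (9,10)
Segment 4: (9,10) -> (9,9)

Answer: .........X
.........X
.........X
.........X
.........X
.XXXXXXXXX
..........
..........
..........
..........
..........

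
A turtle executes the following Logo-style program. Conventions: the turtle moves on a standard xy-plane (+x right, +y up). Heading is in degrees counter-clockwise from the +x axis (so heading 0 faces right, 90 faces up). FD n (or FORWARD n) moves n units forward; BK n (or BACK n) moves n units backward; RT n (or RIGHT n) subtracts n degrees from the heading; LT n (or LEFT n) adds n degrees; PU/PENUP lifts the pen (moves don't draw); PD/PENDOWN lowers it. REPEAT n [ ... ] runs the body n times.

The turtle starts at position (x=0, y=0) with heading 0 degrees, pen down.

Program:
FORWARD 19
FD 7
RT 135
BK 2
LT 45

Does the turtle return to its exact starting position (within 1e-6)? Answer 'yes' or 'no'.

Answer: no

Derivation:
Executing turtle program step by step:
Start: pos=(0,0), heading=0, pen down
FD 19: (0,0) -> (19,0) [heading=0, draw]
FD 7: (19,0) -> (26,0) [heading=0, draw]
RT 135: heading 0 -> 225
BK 2: (26,0) -> (27.414,1.414) [heading=225, draw]
LT 45: heading 225 -> 270
Final: pos=(27.414,1.414), heading=270, 3 segment(s) drawn

Start position: (0, 0)
Final position: (27.414, 1.414)
Distance = 27.451; >= 1e-6 -> NOT closed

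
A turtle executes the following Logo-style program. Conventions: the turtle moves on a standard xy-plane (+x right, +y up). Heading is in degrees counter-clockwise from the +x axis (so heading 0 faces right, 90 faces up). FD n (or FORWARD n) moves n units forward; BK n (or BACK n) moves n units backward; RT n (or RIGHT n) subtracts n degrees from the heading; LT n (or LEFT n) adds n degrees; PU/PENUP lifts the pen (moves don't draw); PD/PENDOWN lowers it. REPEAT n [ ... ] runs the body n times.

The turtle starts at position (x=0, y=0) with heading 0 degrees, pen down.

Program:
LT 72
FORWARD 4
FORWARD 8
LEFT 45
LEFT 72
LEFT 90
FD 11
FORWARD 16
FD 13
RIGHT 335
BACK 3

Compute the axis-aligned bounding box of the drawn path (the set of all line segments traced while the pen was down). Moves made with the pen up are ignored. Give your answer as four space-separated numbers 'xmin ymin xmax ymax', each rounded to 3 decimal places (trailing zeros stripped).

Executing turtle program step by step:
Start: pos=(0,0), heading=0, pen down
LT 72: heading 0 -> 72
FD 4: (0,0) -> (1.236,3.804) [heading=72, draw]
FD 8: (1.236,3.804) -> (3.708,11.413) [heading=72, draw]
LT 45: heading 72 -> 117
LT 72: heading 117 -> 189
LT 90: heading 189 -> 279
FD 11: (3.708,11.413) -> (5.429,0.548) [heading=279, draw]
FD 16: (5.429,0.548) -> (7.932,-15.255) [heading=279, draw]
FD 13: (7.932,-15.255) -> (9.966,-28.095) [heading=279, draw]
RT 335: heading 279 -> 304
BK 3: (9.966,-28.095) -> (8.288,-25.608) [heading=304, draw]
Final: pos=(8.288,-25.608), heading=304, 6 segment(s) drawn

Segment endpoints: x in {0, 1.236, 3.708, 5.429, 7.932, 8.288, 9.966}, y in {-28.095, -25.608, -15.255, 0, 0.548, 3.804, 11.413}
xmin=0, ymin=-28.095, xmax=9.966, ymax=11.413

Answer: 0 -28.095 9.966 11.413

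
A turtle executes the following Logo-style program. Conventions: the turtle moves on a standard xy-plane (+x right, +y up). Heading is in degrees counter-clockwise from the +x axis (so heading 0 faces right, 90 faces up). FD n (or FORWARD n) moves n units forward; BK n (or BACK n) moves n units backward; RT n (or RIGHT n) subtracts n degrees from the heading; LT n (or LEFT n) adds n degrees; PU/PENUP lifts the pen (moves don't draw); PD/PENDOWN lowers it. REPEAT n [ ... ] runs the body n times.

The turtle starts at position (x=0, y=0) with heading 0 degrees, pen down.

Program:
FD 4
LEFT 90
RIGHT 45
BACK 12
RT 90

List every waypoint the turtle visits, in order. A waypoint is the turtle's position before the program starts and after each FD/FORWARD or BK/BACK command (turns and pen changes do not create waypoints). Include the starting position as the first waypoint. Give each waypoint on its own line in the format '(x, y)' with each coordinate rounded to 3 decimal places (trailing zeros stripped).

Answer: (0, 0)
(4, 0)
(-4.485, -8.485)

Derivation:
Executing turtle program step by step:
Start: pos=(0,0), heading=0, pen down
FD 4: (0,0) -> (4,0) [heading=0, draw]
LT 90: heading 0 -> 90
RT 45: heading 90 -> 45
BK 12: (4,0) -> (-4.485,-8.485) [heading=45, draw]
RT 90: heading 45 -> 315
Final: pos=(-4.485,-8.485), heading=315, 2 segment(s) drawn
Waypoints (3 total):
(0, 0)
(4, 0)
(-4.485, -8.485)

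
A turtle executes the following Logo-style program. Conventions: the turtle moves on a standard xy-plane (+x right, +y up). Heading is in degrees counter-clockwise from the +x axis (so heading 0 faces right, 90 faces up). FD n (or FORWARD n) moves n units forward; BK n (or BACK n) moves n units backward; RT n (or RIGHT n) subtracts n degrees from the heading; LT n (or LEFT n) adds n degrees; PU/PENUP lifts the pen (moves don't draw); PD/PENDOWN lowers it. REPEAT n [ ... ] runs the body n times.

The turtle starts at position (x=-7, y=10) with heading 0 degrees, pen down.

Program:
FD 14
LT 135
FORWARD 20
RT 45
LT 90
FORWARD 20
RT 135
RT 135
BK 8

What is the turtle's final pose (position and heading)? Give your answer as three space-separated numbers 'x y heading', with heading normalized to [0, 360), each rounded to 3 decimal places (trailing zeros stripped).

Answer: -27.142 32.142 270

Derivation:
Executing turtle program step by step:
Start: pos=(-7,10), heading=0, pen down
FD 14: (-7,10) -> (7,10) [heading=0, draw]
LT 135: heading 0 -> 135
FD 20: (7,10) -> (-7.142,24.142) [heading=135, draw]
RT 45: heading 135 -> 90
LT 90: heading 90 -> 180
FD 20: (-7.142,24.142) -> (-27.142,24.142) [heading=180, draw]
RT 135: heading 180 -> 45
RT 135: heading 45 -> 270
BK 8: (-27.142,24.142) -> (-27.142,32.142) [heading=270, draw]
Final: pos=(-27.142,32.142), heading=270, 4 segment(s) drawn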